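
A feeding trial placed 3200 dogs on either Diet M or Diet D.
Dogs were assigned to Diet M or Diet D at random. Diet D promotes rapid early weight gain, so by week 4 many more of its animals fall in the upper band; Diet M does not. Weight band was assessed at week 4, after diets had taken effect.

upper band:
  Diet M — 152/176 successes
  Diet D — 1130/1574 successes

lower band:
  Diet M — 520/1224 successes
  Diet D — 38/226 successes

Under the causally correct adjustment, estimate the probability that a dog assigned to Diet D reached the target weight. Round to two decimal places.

0.65

Within every week-4 weight band level Diet M has the higher rate, yet pooled Diet D does — Simpson's reversal.
Week-4 weight band is downstream of the diet. One should not condition on a consequence of treatment, so the overall rates are the right comparison.
So P(outcome | do(Diet D)) is just the pooled rate for Diet D: 1168/1800 = 0.649.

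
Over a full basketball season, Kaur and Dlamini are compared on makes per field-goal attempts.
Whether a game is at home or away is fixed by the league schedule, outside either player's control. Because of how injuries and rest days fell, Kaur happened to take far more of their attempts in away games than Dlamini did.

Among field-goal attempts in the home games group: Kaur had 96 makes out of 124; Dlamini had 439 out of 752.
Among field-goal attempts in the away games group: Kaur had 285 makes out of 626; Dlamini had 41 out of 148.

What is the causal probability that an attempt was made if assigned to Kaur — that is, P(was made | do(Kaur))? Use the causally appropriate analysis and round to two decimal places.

Within every game venue level Kaur has the higher rate, yet pooled Dlamini does — Simpson's reversal.
Game venue is set before the player has any effect — it is not caused by the player — and it independently drives the outcome. That makes it a confounder, so the causal comparison is within game venue levels.
Standardising Kaur to the population game venue mix: 0.531·96/124 + 0.469·285/626 = 0.625.

0.62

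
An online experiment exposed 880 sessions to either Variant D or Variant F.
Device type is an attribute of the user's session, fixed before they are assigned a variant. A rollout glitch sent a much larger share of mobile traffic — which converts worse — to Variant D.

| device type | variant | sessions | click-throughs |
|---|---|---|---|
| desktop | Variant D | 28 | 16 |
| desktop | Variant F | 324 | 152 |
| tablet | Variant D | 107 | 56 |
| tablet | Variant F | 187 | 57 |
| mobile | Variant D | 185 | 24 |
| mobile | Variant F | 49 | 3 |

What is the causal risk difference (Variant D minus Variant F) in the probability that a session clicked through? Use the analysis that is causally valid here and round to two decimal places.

+0.13

Within every device type level Variant D has the higher rate, yet pooled Variant F does — Simpson's reversal.
Device type is set before the variant has any effect — it is not caused by the variant — and it independently drives the outcome. That makes it a confounder, so the causal comparison is within device type levels.
Adjusting over the population distribution of device type: 0.400·(0.571−0.469) + 0.334·(0.523−0.305) + 0.266·(0.130−0.061) = +0.132.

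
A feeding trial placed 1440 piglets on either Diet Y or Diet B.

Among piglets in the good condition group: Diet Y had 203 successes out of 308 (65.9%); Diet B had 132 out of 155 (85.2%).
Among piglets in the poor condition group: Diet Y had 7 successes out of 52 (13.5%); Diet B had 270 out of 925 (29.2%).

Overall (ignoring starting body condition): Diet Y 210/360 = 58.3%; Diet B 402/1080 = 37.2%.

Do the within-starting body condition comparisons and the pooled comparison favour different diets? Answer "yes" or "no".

yes

Within each starting body condition level (good condition 65.9% vs 85.2%; poor condition 13.5% vs 29.2%), Diet B has the higher rate every time. Pooled: 58.3% vs 37.2% — Diet Y has the higher rate overall. The two comparisons disagree.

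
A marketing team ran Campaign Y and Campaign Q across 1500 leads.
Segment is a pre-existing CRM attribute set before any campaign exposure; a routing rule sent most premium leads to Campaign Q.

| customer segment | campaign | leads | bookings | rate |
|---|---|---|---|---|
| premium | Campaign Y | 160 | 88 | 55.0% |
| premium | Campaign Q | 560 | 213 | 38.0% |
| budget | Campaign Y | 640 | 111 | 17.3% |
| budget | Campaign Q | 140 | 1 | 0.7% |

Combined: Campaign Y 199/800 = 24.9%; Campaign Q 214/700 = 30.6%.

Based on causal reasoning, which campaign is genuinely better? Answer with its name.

Campaign Y

Customer segment is set before the campaign has any effect — it is not caused by the campaign — and it independently drives the outcome. That makes it a confounder, so the causal comparison is within customer segment levels.
Within each level — premium: 55.0% vs 38.0%; budget: 17.3% vs 0.7% — Campaign Y is higher every time.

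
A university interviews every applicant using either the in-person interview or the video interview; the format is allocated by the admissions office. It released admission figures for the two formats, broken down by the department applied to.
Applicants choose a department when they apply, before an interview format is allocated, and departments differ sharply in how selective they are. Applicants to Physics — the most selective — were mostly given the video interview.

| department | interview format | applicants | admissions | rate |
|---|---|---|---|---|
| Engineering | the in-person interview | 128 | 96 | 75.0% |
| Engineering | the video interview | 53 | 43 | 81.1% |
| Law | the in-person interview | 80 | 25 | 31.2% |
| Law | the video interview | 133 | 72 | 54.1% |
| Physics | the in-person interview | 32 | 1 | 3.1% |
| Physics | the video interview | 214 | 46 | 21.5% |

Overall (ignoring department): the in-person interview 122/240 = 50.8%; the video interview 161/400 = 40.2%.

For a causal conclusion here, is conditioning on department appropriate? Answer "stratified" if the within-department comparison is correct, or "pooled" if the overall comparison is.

Department differs across interview formats for reasons unrelated to any effect of the interview format itself, and it separately predicts the outcome — a classic confounder. We must compare within department levels.
Within each level — Engineering: 75.0% vs 81.1%; Law: 31.2% vs 54.1%; Physics: 3.1% vs 21.5% — the video interview is higher every time.

stratified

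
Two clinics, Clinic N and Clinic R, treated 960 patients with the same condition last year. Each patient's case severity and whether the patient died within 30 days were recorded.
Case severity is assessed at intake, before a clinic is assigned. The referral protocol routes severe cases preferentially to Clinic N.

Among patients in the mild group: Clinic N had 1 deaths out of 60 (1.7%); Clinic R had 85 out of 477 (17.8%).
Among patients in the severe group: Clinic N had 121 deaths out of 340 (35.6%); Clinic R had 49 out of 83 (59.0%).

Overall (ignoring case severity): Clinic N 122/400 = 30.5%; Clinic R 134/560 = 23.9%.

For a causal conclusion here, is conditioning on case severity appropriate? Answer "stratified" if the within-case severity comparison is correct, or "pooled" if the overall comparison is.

stratified

Case severity satisfies the back-door criterion: it is not a descendant of the clinic, and it blocks the spurious path from clinic to outcome. Adjusting for it (i.e., using the within-case severity rates) gives the causal effect.
Within each level — mild: 1.7% vs 17.8%; severe: 35.6% vs 59.0% — Clinic N is lower every time.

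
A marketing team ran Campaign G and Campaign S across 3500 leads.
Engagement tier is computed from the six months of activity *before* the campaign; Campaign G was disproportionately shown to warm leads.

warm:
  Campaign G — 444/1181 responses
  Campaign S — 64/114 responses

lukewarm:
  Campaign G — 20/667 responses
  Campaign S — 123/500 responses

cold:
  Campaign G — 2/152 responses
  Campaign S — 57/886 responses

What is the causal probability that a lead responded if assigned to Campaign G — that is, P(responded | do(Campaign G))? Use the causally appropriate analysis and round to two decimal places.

0.15

The engagement tier-specific comparison favours Campaign S throughout, but the pooled figures favour Campaign G. The question is whether to condition on engagement tier.
The imbalance in engagement tier arose from how leads were allocated, not from anything the campaign did; and engagement tier independently affects the outcome. The pooled gap is confounded — condition on engagement tier.
Standardising Campaign G to the population engagement tier mix: 0.370·444/1181 + 0.333·20/667 + 0.297·2/152 = 0.153.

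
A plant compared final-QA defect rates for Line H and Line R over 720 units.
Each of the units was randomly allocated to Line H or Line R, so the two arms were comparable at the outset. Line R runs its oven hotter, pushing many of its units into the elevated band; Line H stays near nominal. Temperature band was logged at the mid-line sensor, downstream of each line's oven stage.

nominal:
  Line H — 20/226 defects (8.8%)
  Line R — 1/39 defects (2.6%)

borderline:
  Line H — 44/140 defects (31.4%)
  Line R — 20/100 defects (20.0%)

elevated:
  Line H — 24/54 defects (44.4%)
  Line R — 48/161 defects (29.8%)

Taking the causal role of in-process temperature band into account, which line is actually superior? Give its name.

Stratifying would compare lines among units the lines themselves sorted into in-process temperature band groups — a form of selection on an intermediate. The unconditioned pooled rates give the total causal effect.
Pooled: Line H 21.0% vs Line R 23.0%; Line H is lower overall.

Line H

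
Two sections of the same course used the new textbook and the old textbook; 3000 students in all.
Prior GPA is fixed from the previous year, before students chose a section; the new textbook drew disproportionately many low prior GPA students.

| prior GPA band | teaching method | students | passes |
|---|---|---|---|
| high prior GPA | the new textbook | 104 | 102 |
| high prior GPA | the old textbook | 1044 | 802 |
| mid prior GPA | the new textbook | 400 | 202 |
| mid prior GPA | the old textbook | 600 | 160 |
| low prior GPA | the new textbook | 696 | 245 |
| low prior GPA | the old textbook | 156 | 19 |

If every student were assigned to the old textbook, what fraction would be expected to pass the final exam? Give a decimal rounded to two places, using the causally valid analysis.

the new textbook is higher inside every prior GPA band stratum but the old textbook is higher in aggregate. Whether to stratify depends on how prior GPA band relates to the teaching method.
Prior GPA band satisfies the back-door criterion: it is not a descendant of the teaching method, and it blocks the spurious path from teaching method to outcome. Adjusting for it (i.e., using the within-prior GPA band rates) gives the causal effect.
Standardising the old textbook to the population prior GPA band mix: 0.383·802/1044 + 0.333·160/600 + 0.284·19/156 = 0.417.

0.42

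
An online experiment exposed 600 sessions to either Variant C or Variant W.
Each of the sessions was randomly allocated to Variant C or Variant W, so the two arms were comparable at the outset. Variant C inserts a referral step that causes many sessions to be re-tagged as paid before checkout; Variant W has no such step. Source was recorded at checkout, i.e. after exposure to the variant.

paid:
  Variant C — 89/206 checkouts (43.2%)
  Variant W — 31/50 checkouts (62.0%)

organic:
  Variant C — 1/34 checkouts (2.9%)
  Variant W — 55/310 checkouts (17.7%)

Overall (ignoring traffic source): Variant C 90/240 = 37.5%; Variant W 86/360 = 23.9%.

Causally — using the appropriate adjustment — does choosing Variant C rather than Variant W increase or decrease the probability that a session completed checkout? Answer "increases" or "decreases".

increases

Within every traffic source level Variant W has the higher rate, yet pooled Variant C does — Simpson's reversal.
Because the variant influences traffic source, traffic source is a post-treatment mediator, not a confounder. Stratifying on it would bias the estimate; the causal effect is the crude pooled difference.
Pooled: Variant C 37.5% vs Variant W 23.9%; Variant C is higher overall.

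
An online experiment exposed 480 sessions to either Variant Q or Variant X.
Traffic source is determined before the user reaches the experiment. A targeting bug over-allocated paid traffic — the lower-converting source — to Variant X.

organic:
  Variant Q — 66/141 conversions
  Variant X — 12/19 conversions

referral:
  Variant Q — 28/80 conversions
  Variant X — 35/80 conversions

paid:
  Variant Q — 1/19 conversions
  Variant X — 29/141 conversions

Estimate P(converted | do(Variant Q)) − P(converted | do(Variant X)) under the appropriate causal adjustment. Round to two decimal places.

Traffic source is set before the variant has any effect — it is not caused by the variant — and it independently drives the outcome. That makes it a confounder, so the causal comparison is within traffic source levels.
Adjusting over the population distribution of traffic source: 0.333·(0.468−0.632) + 0.333·(0.350−0.438) + 0.333·(0.053−0.206) = -0.135.

-0.13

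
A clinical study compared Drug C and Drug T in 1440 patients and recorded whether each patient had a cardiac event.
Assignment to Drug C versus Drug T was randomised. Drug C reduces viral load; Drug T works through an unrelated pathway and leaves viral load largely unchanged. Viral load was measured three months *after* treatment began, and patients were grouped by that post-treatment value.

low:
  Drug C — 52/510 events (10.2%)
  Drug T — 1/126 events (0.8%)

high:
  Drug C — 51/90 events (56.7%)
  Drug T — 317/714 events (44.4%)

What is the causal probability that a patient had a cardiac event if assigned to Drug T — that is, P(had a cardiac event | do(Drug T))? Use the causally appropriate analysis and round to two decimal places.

0.38

Stratifying would compare drugs among patients the drugs themselves sorted into viral load groups — a form of selection on an intermediate. The unconditioned pooled rates give the total causal effect.
So P(outcome | do(Drug T)) is just the pooled rate for Drug T: 318/840 = 0.379.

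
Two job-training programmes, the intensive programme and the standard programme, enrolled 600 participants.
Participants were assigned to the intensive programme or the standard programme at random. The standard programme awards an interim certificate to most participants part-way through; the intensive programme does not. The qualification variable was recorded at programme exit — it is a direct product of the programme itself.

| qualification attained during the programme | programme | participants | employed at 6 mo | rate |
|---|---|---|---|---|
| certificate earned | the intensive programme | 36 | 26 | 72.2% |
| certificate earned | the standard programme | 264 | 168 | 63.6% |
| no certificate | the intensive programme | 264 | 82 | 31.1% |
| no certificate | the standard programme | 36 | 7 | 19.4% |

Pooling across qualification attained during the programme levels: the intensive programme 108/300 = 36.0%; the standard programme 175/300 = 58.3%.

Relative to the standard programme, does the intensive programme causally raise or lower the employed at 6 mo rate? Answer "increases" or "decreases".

the intensive programme is higher inside every qualification attained during the programme stratum but the standard programme is higher in aggregate. Whether to stratify depends on how qualification attained during the programme relates to the programme.
Because the programme influences qualification attained during the programme, qualification attained during the programme is a post-treatment mediator, not a confounder. Stratifying on it would bias the estimate; the causal effect is the crude pooled difference.
Pooled: the intensive programme 36.0% vs the standard programme 58.3%; the standard programme is higher overall.

decreases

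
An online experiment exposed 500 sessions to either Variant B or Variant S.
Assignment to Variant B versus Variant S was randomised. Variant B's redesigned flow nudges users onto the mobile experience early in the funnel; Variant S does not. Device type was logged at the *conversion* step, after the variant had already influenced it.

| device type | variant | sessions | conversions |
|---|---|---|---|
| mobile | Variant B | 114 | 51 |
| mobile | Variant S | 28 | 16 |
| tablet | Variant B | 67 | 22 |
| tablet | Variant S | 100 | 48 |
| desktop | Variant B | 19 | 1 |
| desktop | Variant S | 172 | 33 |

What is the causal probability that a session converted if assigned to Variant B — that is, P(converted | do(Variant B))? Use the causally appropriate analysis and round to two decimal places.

The stratified and pooled comparisons disagree (Variant S wins within each device type; Variant B wins overall), so the answer turns on the causal role of device type.
Device type is downstream of the variant. One should not condition on a consequence of treatment, so the overall rates are the right comparison.
So P(outcome | do(Variant B)) is just the pooled rate for Variant B: 74/200 = 0.370.

0.37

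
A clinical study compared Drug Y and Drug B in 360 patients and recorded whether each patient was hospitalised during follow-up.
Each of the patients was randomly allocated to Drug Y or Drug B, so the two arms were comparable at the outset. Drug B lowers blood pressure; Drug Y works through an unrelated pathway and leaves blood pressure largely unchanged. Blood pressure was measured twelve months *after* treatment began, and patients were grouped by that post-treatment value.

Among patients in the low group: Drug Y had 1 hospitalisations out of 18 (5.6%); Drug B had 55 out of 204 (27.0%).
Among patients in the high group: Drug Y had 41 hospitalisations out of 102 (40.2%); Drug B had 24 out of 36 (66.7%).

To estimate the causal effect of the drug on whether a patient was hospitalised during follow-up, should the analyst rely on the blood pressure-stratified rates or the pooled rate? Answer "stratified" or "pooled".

The blood pressure-specific comparison favours Drug Y throughout, but the pooled figures favour Drug B. The question is whether to condition on blood pressure.
The distribution of blood pressure is itself part of what the drug does — it is an intermediate outcome. Holding it fixed would remove that part of the effect; the total effect is the pooled difference.
Pooled: Drug Y 35.0% vs Drug B 32.9%; Drug B is lower overall.

pooled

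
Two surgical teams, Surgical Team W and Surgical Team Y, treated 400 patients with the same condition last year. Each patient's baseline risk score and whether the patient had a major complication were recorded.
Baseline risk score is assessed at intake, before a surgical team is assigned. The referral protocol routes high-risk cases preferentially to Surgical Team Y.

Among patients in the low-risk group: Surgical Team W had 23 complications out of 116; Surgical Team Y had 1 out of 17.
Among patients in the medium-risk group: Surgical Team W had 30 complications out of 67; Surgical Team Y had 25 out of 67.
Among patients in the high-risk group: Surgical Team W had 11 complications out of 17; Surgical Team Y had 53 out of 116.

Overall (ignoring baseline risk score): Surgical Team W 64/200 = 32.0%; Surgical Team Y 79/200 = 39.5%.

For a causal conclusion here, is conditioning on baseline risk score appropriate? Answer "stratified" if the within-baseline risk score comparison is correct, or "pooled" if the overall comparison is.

stratified

Baseline risk score is set before the surgical team has any effect — it is not caused by the surgical team — and it independently drives the outcome. That makes it a confounder, so the causal comparison is within baseline risk score levels.
Within each level — low-risk: 19.8% vs 5.9%; medium-risk: 44.8% vs 37.3%; high-risk: 64.7% vs 45.7% — Surgical Team Y is lower every time.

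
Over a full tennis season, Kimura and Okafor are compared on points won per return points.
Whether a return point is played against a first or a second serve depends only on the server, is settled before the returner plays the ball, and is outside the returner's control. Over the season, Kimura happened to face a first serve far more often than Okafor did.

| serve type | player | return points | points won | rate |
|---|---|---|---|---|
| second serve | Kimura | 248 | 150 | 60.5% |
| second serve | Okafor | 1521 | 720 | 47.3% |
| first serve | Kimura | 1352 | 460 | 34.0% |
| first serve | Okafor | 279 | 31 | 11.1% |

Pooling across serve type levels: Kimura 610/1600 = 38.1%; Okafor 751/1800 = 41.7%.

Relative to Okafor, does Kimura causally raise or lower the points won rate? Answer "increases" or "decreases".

Within every serve type level Kimura has the higher rate, yet pooled Okafor does — Simpson's reversal.
Here serve type is a common cause — it drives both which player a case falls under and the outcome. The crude comparison mixes populations; the stratum-specific rates are the causally relevant ones.
Within each level — second serve: 60.5% vs 47.3%; first serve: 34.0% vs 11.1% — Kimura is higher every time.

increases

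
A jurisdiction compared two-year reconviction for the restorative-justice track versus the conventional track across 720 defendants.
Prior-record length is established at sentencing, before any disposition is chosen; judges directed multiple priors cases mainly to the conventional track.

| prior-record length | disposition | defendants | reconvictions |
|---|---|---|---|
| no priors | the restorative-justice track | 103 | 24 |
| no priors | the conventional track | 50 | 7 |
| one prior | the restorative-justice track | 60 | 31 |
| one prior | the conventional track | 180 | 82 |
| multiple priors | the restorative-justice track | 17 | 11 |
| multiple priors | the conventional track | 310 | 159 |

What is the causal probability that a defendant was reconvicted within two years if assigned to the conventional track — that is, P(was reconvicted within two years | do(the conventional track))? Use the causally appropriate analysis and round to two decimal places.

the conventional track is lower inside every prior-record length stratum but the restorative-justice track is lower in aggregate. Whether to stratify depends on how prior-record length relates to the disposition.
Here prior-record length is a common cause — it drives both which disposition a case falls under and the outcome. The crude comparison mixes populations; the stratum-specific rates are the causally relevant ones.
Standardising the conventional track to the population prior-record length mix: 0.212·7/50 + 0.333·82/180 + 0.454·159/310 = 0.415.

0.41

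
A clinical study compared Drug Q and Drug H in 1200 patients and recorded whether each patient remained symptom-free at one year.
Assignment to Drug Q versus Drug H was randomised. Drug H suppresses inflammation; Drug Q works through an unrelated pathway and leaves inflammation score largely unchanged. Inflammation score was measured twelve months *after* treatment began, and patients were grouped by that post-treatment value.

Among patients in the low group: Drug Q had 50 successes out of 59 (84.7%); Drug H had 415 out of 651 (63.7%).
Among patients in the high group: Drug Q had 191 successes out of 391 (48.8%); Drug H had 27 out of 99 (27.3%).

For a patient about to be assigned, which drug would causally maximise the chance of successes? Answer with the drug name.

Drug H

Drug Q is higher inside every inflammation score stratum but Drug H is higher in aggregate. Whether to stratify depends on how inflammation score relates to the drug.
Inflammation score lies on the pathway drug → inflammation score → outcome, so adjusting for it blocks the indirect effect. For the total causal effect of drug, use the unadjusted pooled rates.
Pooled: Drug Q 53.6% vs Drug H 58.9%; Drug H is higher overall.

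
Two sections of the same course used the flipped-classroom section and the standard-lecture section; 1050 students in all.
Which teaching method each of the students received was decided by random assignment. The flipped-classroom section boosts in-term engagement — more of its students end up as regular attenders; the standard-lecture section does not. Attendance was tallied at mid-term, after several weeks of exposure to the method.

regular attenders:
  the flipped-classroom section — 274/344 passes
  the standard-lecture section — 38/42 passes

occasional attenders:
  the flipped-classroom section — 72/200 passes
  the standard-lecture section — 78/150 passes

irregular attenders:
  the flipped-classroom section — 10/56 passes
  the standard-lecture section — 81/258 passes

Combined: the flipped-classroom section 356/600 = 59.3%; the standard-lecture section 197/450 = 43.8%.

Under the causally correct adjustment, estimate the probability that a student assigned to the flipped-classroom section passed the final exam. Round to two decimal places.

Mid-term attendance here is a post-treatment variable shaped by the teaching method; conditioning on it would introduce bias rather than remove it. The overall comparison is the causal one.
So P(outcome | do(the flipped-classroom section)) is just the pooled rate for the flipped-classroom section: 356/600 = 0.593.

0.59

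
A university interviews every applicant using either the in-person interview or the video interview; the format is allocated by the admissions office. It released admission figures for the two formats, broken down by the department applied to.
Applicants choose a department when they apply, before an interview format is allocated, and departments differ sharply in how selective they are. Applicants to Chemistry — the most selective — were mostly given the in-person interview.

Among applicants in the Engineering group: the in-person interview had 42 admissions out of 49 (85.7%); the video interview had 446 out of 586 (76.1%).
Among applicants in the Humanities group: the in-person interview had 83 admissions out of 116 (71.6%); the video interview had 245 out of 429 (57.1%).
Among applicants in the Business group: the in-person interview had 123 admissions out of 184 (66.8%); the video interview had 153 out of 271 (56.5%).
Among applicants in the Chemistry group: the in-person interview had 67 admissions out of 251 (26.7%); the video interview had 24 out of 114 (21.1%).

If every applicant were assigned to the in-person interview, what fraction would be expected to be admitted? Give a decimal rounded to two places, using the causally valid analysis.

The department-specific comparison favours the in-person interview throughout, but the pooled figures favour the video interview. The question is whether to condition on department.
Nothing the interview format does changes department; the imbalance is an allocation artefact. With department also predicting the outcome, the pooled figure is confounded, and the within-stratum comparison is the causal one.
Standardising the in-person interview to the population department mix: 0.318·42/49 + 0.273·83/116 + 0.228·123/184 + 0.182·67/251 = 0.668.

0.67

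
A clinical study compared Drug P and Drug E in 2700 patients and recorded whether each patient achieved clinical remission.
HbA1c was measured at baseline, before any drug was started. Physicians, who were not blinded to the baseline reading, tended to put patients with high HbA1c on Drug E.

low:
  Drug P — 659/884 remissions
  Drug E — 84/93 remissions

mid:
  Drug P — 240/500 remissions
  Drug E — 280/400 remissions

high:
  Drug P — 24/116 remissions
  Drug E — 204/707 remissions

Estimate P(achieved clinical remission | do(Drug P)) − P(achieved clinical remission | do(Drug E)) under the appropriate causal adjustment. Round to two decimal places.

HbA1c differs across drugs for reasons unrelated to any effect of the drug itself, and it separately predicts the outcome — a classic confounder. We must compare within HbA1c levels.
Adjusting over the population distribution of HbA1c: 0.362·(0.745−0.903) + 0.333·(0.480−0.700) + 0.305·(0.207−0.289) = -0.155.

-0.16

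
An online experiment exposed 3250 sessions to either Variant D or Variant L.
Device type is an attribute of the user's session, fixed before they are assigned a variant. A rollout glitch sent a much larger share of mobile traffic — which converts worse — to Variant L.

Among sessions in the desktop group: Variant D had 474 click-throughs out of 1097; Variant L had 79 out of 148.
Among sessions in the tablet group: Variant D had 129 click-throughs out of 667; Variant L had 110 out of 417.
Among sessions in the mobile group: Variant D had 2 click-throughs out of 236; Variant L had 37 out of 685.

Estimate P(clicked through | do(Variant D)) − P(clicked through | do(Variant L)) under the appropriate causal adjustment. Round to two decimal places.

-0.08

The stratified and pooled comparisons disagree (Variant L wins within each device type; Variant D wins overall), so the answer turns on the causal role of device type.
Since device type is a pre-existing factor (not a product of the variant) and it affects the outcome on its own, it is a confounder. The stratified rates, not the pooled rate, identify the causal effect.
Adjusting over the population distribution of device type: 0.383·(0.432−0.534) + 0.334·(0.193−0.264) + 0.283·(0.008−0.054) = -0.075.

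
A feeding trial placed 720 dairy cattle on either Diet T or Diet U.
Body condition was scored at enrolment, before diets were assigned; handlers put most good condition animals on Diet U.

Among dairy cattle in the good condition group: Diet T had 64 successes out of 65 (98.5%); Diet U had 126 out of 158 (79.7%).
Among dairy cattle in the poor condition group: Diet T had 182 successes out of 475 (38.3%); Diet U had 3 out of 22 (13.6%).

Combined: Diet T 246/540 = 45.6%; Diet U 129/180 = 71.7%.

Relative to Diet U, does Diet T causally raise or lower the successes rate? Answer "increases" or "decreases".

increases

The starting body condition-specific comparison favours Diet T throughout, but the pooled figures favour Diet U. The question is whether to condition on starting body condition.
Starting body condition differs across diets for reasons unrelated to any effect of the diet itself, and it separately predicts the outcome — a classic confounder. We must compare within starting body condition levels.
Within each level — good condition: 98.5% vs 79.7%; poor condition: 38.3% vs 13.6% — Diet T is higher every time.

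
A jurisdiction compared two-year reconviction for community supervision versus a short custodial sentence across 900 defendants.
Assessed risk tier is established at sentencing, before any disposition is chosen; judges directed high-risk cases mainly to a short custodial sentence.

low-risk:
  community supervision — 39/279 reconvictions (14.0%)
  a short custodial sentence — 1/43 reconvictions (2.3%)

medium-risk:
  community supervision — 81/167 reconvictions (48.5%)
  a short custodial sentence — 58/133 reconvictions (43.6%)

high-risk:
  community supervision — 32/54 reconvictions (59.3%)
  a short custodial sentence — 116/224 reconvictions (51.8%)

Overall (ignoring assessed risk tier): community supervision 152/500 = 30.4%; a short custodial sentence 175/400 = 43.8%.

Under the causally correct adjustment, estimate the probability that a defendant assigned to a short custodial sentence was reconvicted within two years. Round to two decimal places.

0.31

a short custodial sentence is lower inside every assessed risk tier stratum but community supervision is lower in aggregate. Whether to stratify depends on how assessed risk tier relates to the disposition.
Assessed risk tier satisfies the back-door criterion: it is not a descendant of the disposition, and it blocks the spurious path from disposition to outcome. Adjusting for it (i.e., using the within-assessed risk tier rates) gives the causal effect.
Standardising a short custodial sentence to the population assessed risk tier mix: 0.358·1/43 + 0.333·58/133 + 0.309·116/224 = 0.314.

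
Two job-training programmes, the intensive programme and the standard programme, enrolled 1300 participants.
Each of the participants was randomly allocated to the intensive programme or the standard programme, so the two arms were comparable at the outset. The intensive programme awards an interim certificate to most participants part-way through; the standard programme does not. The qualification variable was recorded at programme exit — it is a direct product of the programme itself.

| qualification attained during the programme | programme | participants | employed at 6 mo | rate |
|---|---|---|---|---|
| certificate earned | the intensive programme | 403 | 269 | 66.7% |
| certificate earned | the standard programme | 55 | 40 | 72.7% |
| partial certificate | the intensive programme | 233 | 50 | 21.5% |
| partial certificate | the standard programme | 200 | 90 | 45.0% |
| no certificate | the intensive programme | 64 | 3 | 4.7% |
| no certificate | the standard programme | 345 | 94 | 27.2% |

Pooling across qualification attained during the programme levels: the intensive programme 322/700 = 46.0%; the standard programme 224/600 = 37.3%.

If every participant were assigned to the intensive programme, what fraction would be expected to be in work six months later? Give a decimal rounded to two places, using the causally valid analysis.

0.46

The stratified and pooled comparisons disagree (the standard programme wins within each qualification attained during the programme; the intensive programme wins overall), so the answer turns on the causal role of qualification attained during the programme.
Qualification attained during the programme lies on the pathway programme → qualification attained during the programme → outcome, so adjusting for it blocks the indirect effect. For the total causal effect of programme, use the unadjusted pooled rates.
So P(outcome | do(the intensive programme)) is just the pooled rate for the intensive programme: 322/700 = 0.460.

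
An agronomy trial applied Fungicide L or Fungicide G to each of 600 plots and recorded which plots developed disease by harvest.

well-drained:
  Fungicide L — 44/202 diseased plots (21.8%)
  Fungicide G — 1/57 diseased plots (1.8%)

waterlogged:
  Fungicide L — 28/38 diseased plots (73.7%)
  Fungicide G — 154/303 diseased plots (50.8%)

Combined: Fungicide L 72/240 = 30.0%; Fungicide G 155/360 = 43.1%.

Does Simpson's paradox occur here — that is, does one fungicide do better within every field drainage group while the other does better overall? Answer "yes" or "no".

Within each field drainage level (well-drained 21.8% vs 1.8%; waterlogged 73.7% vs 50.8%), Fungicide G has the lower rate every time. Pooled: 30.0% vs 43.1% — Fungicide L has the lower rate overall. The two comparisons disagree.

yes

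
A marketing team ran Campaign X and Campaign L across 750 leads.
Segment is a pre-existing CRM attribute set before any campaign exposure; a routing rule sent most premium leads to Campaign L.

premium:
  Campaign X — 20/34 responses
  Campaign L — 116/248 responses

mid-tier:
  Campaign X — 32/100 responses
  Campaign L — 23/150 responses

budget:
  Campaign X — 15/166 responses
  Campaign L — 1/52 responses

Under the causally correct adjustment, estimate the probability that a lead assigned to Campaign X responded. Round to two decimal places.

The imbalance in customer segment arose from how leads were allocated, not from anything the campaign did; and customer segment independently affects the outcome. The pooled gap is confounded — condition on customer segment.
Standardising Campaign X to the population customer segment mix: 0.376·20/34 + 0.333·32/100 + 0.291·15/166 = 0.354.

0.35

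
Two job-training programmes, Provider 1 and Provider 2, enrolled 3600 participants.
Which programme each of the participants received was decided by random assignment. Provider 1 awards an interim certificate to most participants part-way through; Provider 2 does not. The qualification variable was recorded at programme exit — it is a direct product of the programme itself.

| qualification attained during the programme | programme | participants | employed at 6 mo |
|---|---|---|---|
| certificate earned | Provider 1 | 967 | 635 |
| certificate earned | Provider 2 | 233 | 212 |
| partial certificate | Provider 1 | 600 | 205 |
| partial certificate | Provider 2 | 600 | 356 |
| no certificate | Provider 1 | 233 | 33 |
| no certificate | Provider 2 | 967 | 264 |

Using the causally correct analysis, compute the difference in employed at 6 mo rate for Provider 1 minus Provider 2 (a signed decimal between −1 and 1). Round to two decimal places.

+0.02

Qualification attained during the programme is downstream of the programme. One should not condition on a consequence of treatment, so the overall rates are the right comparison.
The causal difference is the pooled difference: 0.485 − 0.462 = +0.023.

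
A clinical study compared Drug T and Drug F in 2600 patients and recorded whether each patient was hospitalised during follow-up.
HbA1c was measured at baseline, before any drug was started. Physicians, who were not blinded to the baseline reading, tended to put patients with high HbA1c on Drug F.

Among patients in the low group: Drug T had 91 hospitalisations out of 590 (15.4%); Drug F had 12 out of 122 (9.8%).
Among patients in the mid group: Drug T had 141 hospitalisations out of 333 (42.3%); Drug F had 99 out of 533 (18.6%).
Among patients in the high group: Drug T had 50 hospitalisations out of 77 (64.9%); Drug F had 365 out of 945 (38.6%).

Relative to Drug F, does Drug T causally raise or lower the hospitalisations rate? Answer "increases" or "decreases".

Drug F is lower inside every HbA1c stratum but Drug T is lower in aggregate. Whether to stratify depends on how HbA1c relates to the drug.
Since HbA1c is a pre-existing factor (not a product of the drug) and it affects the outcome on its own, it is a confounder. The stratified rates, not the pooled rate, identify the causal effect.
Within each level — low: 15.4% vs 9.8%; mid: 42.3% vs 18.6%; high: 64.9% vs 38.6% — Drug F is lower every time.

increases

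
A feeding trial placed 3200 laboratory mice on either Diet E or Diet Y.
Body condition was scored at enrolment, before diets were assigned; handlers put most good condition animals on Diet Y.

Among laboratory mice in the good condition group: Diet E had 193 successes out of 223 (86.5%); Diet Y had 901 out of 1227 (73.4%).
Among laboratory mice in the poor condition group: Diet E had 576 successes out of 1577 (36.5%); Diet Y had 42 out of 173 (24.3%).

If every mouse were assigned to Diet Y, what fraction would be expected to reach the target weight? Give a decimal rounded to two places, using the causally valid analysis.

0.47

The imbalance in starting body condition arose from how laboratory mice were allocated, not from anything the diet did; and starting body condition independently affects the outcome. The pooled gap is confounded — condition on starting body condition.
Standardising Diet Y to the population starting body condition mix: 0.453·901/1227 + 0.547·42/173 = 0.466.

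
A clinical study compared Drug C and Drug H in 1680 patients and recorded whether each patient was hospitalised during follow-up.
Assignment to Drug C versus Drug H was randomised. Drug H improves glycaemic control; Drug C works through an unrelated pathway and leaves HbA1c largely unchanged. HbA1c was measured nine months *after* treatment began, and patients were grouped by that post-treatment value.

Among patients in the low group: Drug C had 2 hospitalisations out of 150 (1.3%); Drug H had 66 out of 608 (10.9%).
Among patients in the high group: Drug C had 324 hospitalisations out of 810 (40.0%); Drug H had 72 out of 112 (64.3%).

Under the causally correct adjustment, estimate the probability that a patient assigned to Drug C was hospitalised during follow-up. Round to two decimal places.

Because the drug influences HbA1c, HbA1c is a post-treatment mediator, not a confounder. Stratifying on it would bias the estimate; the causal effect is the crude pooled difference.
So P(outcome | do(Drug C)) is just the pooled rate for Drug C: 326/960 = 0.340.

0.34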